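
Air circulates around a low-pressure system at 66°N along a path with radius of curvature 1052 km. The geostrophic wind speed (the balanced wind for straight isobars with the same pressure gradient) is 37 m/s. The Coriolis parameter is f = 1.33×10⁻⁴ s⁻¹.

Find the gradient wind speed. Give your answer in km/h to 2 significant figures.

110 km/h

Around a low, centrifugal force acts outward with Coriolis, so pressure-gradient force balances both:
(1/ρ)|∂P/∂n| = fV + V²/R  →  V² + fR·V − fR·V_g = 0
With fR = 1.33×10⁻⁴ × 1052×10³ m = 140 m/s:
V = [−fR + √((fR)² + 4 fR V_g)]/2 = [−140 + √(140² + 4×140×37)]/2 = 30.4 m/s
Subgeostrophic (V < V_g = 37 m/s), as expected around a low.
Converting: 30.4 m/s × 3.6 = 110 km/h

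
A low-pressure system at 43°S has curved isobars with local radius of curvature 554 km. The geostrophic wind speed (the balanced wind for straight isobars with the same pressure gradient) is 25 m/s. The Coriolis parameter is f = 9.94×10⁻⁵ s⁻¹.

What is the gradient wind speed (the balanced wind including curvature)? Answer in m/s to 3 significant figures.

Around a low, centrifugal force acts outward with Coriolis, so pressure-gradient force balances both:
(1/ρ)|∂P/∂n| = fV + V²/R  →  V² + fR·V − fR·V_g = 0
With fR = 9.94×10⁻⁵ × 554×10³ m = 55.1 m/s:
V = [−fR + √((fR)² + 4 fR V_g)]/2 = [−55.1 + √(55.1² + 4×55.1×25)]/2 = 18.7 m/s
Subgeostrophic (V < V_g = 25 m/s), as expected around a low.

18.7 m/s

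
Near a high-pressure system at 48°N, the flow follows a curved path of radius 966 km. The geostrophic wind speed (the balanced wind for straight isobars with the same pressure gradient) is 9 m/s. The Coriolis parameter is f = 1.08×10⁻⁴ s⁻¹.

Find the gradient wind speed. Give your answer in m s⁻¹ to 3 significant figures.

Around a high, pressure-gradient force acts outward with centrifugal, so Coriolis balances both:
fV = (1/ρ)|∂P/∂n| + V²/R  →  V² − fR·V + fR·V_g = 0
With fR = 1.08×10⁻⁴ × 966×10³ m = 104 m/s:
V = [fR − √((fR)² − 4 fR V_g)]/2 = [104 − √(104² − 4×104×9)]/2 = 9.95 m/s
Supergeostrophic (V > V_g = 9 m/s), as expected around a high.

9.95 m s⁻¹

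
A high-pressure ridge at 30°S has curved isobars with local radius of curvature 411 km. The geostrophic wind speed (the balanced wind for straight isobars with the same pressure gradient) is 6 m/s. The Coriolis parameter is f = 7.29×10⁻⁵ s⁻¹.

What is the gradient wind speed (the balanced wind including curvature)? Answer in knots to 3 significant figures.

16.1 knots

Around a high, pressure-gradient force acts outward with centrifugal, so Coriolis balances both:
fV = (1/ρ)|∂P/∂n| + V²/R  →  V² − fR·V + fR·V_g = 0
With fR = 7.29×10⁻⁵ × 411×10³ m = 30.0 m/s:
V = [fR − √((fR)² − 4 fR V_g)]/2 = [30.0 − √(30.0² − 4×30.0×6)]/2 = 8.3 m/s
Supergeostrophic (V > V_g = 6 m/s), as expected around a high.
Converting: 8.3 m/s × 1.944 = 16.1 knots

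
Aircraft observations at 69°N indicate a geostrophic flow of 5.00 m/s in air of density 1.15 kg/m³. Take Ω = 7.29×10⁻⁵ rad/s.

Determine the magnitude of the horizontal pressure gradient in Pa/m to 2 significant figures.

7.8×10⁻⁴ Pa/m

Coriolis parameter at 69°N:
f = 2Ω sin φ = 2 × 7.29×10⁻⁵ × sin 69° = 1.36×10⁻⁴ s⁻¹
Geostrophic balance rearranged: |∂P/∂n| = f ρ V_g
|∂P/∂n| = 1.36×10⁻⁴ × 1.15 × 5.00 = 7.83×10⁻⁴ Pa/m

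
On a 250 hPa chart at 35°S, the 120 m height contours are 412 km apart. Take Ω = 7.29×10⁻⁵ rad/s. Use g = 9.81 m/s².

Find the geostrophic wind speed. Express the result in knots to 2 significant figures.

Coriolis parameter at 35°S:
f = 2Ω sin φ = 2 × 7.29×10⁻⁵ × sin 35° = 8.36×10⁻⁵ s⁻¹
Height gradient: |∂Z/∂n| = 120 m / 412000 m = 2.91×10⁻⁴
On a pressure surface, geostrophic balance gives V_g = (g/f)|∂Z/∂n|:
V_g = 9.81 × 2.91×10⁻⁴ / 8.36×10⁻⁵ = 34.2 m/s
Converting: 34.2 m/s × 1.944 = 66 knots

66 knots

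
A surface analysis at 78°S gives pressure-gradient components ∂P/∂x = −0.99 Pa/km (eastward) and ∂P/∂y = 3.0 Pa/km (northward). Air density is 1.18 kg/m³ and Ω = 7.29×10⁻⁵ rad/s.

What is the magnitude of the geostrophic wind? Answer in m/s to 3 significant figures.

18.8 m/s

Coriolis parameter at 78°S:
f = 2Ω sin φ = 2 × 7.29×10⁻⁵ × sin 78° = 1.43×10⁻⁴ s⁻¹
In the Southern Hemisphere f is negative: f = −1.43×10⁻⁴ s⁻¹.
Component geostrophic relations (x east, y north):
u_g = −(1/(fρ)) ∂P/∂y,  v_g = (1/(fρ)) ∂P/∂x
u_g = −(3.0×10⁻³)/(−1.43×10⁻⁴ × 1.18) = 17.8 m/s;  v_g = (−0.99×10⁻³)/(−1.43×10⁻⁴ × 1.18) = 5.88 m/s
|V_g| = √(u_g² + v_g²) = 18.8 m/s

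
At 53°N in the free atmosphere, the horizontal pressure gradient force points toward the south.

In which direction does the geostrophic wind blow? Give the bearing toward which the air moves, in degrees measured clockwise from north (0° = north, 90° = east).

270°

The pressure-gradient force points toward the south (bearing 180°).
Geostrophic balance: in the Northern Hemisphere the Coriolis force deflects motion to the right, so the geostrophic wind blows 90° to the right of the pressure-gradient force (low pressure on the left).
Rotating 180° by 90° clockwise gives 270° — the wind blows toward the west.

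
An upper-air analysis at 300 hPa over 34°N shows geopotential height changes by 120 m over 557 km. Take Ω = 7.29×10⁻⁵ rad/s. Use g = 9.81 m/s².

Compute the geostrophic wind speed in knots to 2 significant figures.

Coriolis parameter at 34°N:
f = 2Ω sin φ = 2 × 7.29×10⁻⁵ × sin 34° = 8.15×10⁻⁵ s⁻¹
Height gradient: |∂Z/∂n| = 120 m / 557000 m = 2.15×10⁻⁴
On a pressure surface, geostrophic balance gives V_g = (g/f)|∂Z/∂n|:
V_g = 9.81 × 2.15×10⁻⁴ / 8.15×10⁻⁵ = 25.9 m/s
Converting: 25.9 m/s × 1.944 = 50 knots

50 knots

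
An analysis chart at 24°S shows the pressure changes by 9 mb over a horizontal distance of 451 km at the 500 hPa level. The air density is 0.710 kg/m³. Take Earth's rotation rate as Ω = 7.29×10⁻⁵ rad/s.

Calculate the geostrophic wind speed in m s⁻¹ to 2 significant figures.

47 m s⁻¹

Coriolis parameter at 24°S:
f = 2Ω sin φ = 2 × 7.29×10⁻⁵ × sin 24° = 5.93×10⁻⁵ s⁻¹
Pressure gradient: |∂P/∂n| = 900 Pa / 451000 m = 2.00×10⁻³ Pa/m
Geostrophic balance (pressure-gradient force = Coriolis force):
V_g = (1/(fρ)) |∂P/∂n| = 2.00×10⁻³ / (5.93×10⁻⁵ × 0.710) = 47.4 m/s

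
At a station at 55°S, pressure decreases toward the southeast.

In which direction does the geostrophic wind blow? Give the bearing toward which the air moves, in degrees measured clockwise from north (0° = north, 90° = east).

045°

The pressure-gradient force points toward the southeast (bearing 135°).
Geostrophic balance: in the Southern Hemisphere the Coriolis force deflects motion to the left, so the geostrophic wind blows 90° to the left of the pressure-gradient force (low pressure on the right).
Rotating 135° by 90° counterclockwise gives 045° — the wind blows toward the northeast.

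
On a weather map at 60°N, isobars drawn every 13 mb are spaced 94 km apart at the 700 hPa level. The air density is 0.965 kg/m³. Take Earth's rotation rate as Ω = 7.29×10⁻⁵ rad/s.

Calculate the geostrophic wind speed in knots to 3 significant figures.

Coriolis parameter at 60°N:
f = 2Ω sin φ = 2 × 7.29×10⁻⁵ × sin 60° = 1.26×10⁻⁴ s⁻¹
Pressure gradient: |∂P/∂n| = 1300 Pa / 94000 m = 1.38×10⁻² Pa/m
Geostrophic balance (pressure-gradient force = Coriolis force):
V_g = (1/(fρ)) |∂P/∂n| = 1.38×10⁻² / (1.26×10⁻⁴ × 0.965) = 114 m/s
Converting: 114 m/s × 1.944 = 221 knots

221 knots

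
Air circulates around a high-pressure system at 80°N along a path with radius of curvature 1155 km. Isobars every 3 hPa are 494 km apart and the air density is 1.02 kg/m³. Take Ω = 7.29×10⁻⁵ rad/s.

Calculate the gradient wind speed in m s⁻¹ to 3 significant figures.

4.26 m s⁻¹

Coriolis parameter at 80°N:
f = 2Ω sin φ = 2 × 7.29×10⁻⁵ × sin 80° = 1.44×10⁻⁴ s⁻¹
Pressure gradient: |∂P/∂n| = 300 Pa / 494000 m = 6.07×10⁻⁴ Pa/m
Geostrophic speed: V_g = |∂P/∂n|/(fρ) = 6.07×10⁻⁴/(1.44×10⁻⁴ × 1.02) = 4.15 m/s
Around a high, pressure-gradient force acts outward with centrifugal, so Coriolis balances both:
fV = (1/ρ)|∂P/∂n| + V²/R  →  V² − fR·V + fR·V_g = 0
With fR = 1.44×10⁻⁴ × 1155×10³ m = 166 m/s:
V = [fR − √((fR)² − 4 fR V_g)]/2 = [166 − √(166² − 4×166×4.15)]/2 = 4.26 m/s
Supergeostrophic (V > V_g = 4.15 m/s), as expected around a high.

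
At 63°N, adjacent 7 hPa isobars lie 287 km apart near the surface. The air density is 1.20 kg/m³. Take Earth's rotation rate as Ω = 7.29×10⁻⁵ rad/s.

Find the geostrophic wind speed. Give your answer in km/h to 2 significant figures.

56 km/h

Coriolis parameter at 63°N:
f = 2Ω sin φ = 2 × 7.29×10⁻⁵ × sin 63° = 1.30×10⁻⁴ s⁻¹
Pressure gradient: |∂P/∂n| = 700 Pa / 287000 m = 2.44×10⁻³ Pa/m
Geostrophic balance (pressure-gradient force = Coriolis force):
V_g = (1/(fρ)) |∂P/∂n| = 2.44×10⁻³ / (1.30×10⁻⁴ × 1.20) = 15.6 m/s
Converting: 15.6 m/s × 3.6 = 56 km/h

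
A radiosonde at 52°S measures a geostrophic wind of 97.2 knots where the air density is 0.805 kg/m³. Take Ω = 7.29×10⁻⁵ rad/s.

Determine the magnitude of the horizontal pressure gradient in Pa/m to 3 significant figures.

4.62×10⁻³ Pa/m

Coriolis parameter at 52°S:
f = 2Ω sin φ = 2 × 7.29×10⁻⁵ × sin 52° = 1.15×10⁻⁴ s⁻¹
Wind speed in SI: 97.2 knots = 50.0 m/s
Geostrophic balance rearranged: |∂P/∂n| = f ρ V_g
|∂P/∂n| = 1.15×10⁻⁴ × 0.805 × 50.0 = 4.62×10⁻³ Pa/m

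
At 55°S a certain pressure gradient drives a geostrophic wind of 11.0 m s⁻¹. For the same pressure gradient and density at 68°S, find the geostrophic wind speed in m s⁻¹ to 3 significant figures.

With the same pressure gradient and density, V_g ∝ 1/f ∝ 1/sin φ.
V₂ = V₁ · sin φ₁ / sin φ₂ = 11.0 × sin 55° / sin 68°
V₂ = 11.0 × 0.8192/0.9272 = 9.72 m s⁻¹

9.72 m s⁻¹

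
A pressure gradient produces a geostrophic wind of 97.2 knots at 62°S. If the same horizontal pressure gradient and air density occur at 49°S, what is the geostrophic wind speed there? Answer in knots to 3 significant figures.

114 knots

With the same pressure gradient and density, V_g ∝ 1/f ∝ 1/sin φ.
V₂ = V₁ · sin φ₁ / sin φ₂ = 97.2 × sin 62° / sin 49°
V₂ = 97.2 × 0.8829/0.7547 = 114 knots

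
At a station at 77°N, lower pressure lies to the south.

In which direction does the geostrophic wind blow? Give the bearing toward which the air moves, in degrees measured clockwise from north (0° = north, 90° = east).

The pressure-gradient force points toward the south (bearing 180°).
Geostrophic balance: in the Northern Hemisphere the Coriolis force deflects motion to the right, so the geostrophic wind blows 90° to the right of the pressure-gradient force (low pressure on the left).
Rotating 180° by 90° clockwise gives 270° — the wind blows toward the west.

270°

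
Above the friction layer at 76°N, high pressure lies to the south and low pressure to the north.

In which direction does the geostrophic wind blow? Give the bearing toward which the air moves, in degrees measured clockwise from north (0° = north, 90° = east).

The pressure-gradient force points toward the north (bearing 000°).
Geostrophic balance: in the Northern Hemisphere the Coriolis force deflects motion to the right, so the geostrophic wind blows 90° to the right of the pressure-gradient force (low pressure on the left).
Rotating 000° by 90° clockwise gives 090° — the wind blows toward the east.

090°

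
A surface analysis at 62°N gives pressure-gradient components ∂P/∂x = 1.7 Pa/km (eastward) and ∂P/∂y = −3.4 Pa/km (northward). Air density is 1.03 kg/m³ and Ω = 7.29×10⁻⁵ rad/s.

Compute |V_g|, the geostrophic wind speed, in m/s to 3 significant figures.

Coriolis parameter at 62°N:
f = 2Ω sin φ = 2 × 7.29×10⁻⁵ × sin 62° = 1.29×10⁻⁴ s⁻¹
Component geostrophic relations (x east, y north):
u_g = −(1/(fρ)) ∂P/∂y,  v_g = (1/(fρ)) ∂P/∂x
u_g = −(−3.4×10⁻³)/(1.29×10⁻⁴ × 1.03) = 25.6 m/s;  v_g = (1.7×10⁻³)/(1.29×10⁻⁴ × 1.03) = 12.8 m/s
|V_g| = √(u_g² + v_g²) = 28.7 m/s

28.7 m/s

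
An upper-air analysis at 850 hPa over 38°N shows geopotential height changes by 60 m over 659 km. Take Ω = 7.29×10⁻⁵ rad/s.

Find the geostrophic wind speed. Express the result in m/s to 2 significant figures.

10.0 m/s

Coriolis parameter at 38°N:
f = 2Ω sin φ = 2 × 7.29×10⁻⁵ × sin 38° = 8.98×10⁻⁵ s⁻¹
Height gradient: |∂Z/∂n| = 60 m / 659000 m = 9.10×10⁻⁵
On a pressure surface, geostrophic balance gives V_g = (g/f)|∂Z/∂n|:
V_g = 9.81 × 9.10×10⁻⁵ / 8.98×10⁻⁵ = 9.95 m/s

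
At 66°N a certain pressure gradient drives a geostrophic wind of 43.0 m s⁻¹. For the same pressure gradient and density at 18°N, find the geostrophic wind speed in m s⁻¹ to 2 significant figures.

With the same pressure gradient and density, V_g ∝ 1/f ∝ 1/sin φ.
V₂ = V₁ · sin φ₁ / sin φ₂ = 43.0 × sin 66° / sin 18°
V₂ = 43.0 × 0.9135/0.3090 = 130 m s⁻¹

130 m s⁻¹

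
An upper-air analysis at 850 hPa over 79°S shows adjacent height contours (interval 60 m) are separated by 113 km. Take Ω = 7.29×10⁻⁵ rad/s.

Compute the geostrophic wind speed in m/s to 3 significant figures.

Coriolis parameter at 79°S:
f = 2Ω sin φ = 2 × 7.29×10⁻⁵ × sin 79° = 1.43×10⁻⁴ s⁻¹
Height gradient: |∂Z/∂n| = 60 m / 113000 m = 5.31×10⁻⁴
On a pressure surface, geostrophic balance gives V_g = (g/f)|∂Z/∂n|:
V_g = 9.81 × 5.31×10⁻⁴ / 1.43×10⁻⁴ = 36.4 m/s

36.4 m/s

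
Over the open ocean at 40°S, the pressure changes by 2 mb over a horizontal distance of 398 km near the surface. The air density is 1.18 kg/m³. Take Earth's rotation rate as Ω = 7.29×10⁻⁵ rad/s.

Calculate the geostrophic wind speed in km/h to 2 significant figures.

16 km/h

Coriolis parameter at 40°S:
f = 2Ω sin φ = 2 × 7.29×10⁻⁵ × sin 40° = 9.37×10⁻⁵ s⁻¹
Pressure gradient: |∂P/∂n| = 200 Pa / 398000 m = 5.03×10⁻⁴ Pa/m
Geostrophic balance (pressure-gradient force = Coriolis force):
V_g = (1/(fρ)) |∂P/∂n| = 5.03×10⁻⁴ / (9.37×10⁻⁵ × 1.18) = 4.54 m/s
Converting: 4.54 m/s × 3.6 = 16 km/h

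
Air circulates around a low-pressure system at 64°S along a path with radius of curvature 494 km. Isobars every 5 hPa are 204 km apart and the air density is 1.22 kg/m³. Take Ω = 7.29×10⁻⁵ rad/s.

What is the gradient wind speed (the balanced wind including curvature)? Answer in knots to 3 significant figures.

24.9 knots

Coriolis parameter at 64°S:
f = 2Ω sin φ = 2 × 7.29×10⁻⁵ × sin 64° = 1.31×10⁻⁴ s⁻¹
Pressure gradient: |∂P/∂n| = 500 Pa / 204000 m = 2.45×10⁻³ Pa/m
Geostrophic speed: V_g = |∂P/∂n|/(fρ) = 2.45×10⁻³/(1.31×10⁻⁴ × 1.22) = 15.3 m/s
Around a low, centrifugal force acts outward with Coriolis, so pressure-gradient force balances both:
(1/ρ)|∂P/∂n| = fV + V²/R  →  V² + fR·V − fR·V_g = 0
With fR = 1.31×10⁻⁴ × 494×10³ m = 64.7 m/s:
V = [−fR + √((fR)² + 4 fR V_g)]/2 = [−64.7 + √(64.7² + 4×64.7×15.3)]/2 = 12.8 m/s
Subgeostrophic (V < V_g = 15.3 m/s), as expected around a low.
Converting: 12.8 m/s × 1.944 = 24.9 knots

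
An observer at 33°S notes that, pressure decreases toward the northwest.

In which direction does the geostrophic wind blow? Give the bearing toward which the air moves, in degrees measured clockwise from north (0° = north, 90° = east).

225°

The pressure-gradient force points toward the northwest (bearing 315°).
Geostrophic balance: in the Southern Hemisphere the Coriolis force deflects motion to the left, so the geostrophic wind blows 90° to the left of the pressure-gradient force (low pressure on the right).
Rotating 315° by 90° counterclockwise gives 225° — the wind blows toward the southwest.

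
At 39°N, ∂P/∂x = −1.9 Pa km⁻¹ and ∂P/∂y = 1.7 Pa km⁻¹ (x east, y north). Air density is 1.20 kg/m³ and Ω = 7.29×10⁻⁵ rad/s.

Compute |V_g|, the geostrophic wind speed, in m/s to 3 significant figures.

23.2 m/s

Coriolis parameter at 39°N:
f = 2Ω sin φ = 2 × 7.29×10⁻⁵ × sin 39° = 9.18×10⁻⁵ s⁻¹
Component geostrophic relations (x east, y north):
u_g = −(1/(fρ)) ∂P/∂y,  v_g = (1/(fρ)) ∂P/∂x
u_g = −(1.7×10⁻³)/(9.18×10⁻⁵ × 1.20) = −15.4 m/s;  v_g = (−1.9×10⁻³)/(9.18×10⁻⁵ × 1.20) = −17.3 m/s
|V_g| = √(u_g² + v_g²) = 23.2 m/s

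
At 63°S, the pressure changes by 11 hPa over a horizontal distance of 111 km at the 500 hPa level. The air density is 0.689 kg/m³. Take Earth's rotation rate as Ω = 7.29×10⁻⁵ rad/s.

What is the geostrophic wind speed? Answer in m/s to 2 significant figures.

110 m/s

Coriolis parameter at 63°S:
f = 2Ω sin φ = 2 × 7.29×10⁻⁵ × sin 63° = 1.30×10⁻⁴ s⁻¹
Pressure gradient: |∂P/∂n| = 1100 Pa / 111000 m = 9.91×10⁻³ Pa/m
Geostrophic balance (pressure-gradient force = Coriolis force):
V_g = (1/(fρ)) |∂P/∂n| = 9.91×10⁻³ / (1.30×10⁻⁴ × 0.689) = 111 m/s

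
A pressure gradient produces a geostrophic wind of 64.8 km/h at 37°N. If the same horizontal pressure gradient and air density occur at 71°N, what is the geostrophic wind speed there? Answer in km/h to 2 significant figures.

With the same pressure gradient and density, V_g ∝ 1/f ∝ 1/sin φ.
V₂ = V₁ · sin φ₁ / sin φ₂ = 64.8 × sin 37° / sin 71°
V₂ = 64.8 × 0.6018/0.9455 = 41 km/h

41 km/h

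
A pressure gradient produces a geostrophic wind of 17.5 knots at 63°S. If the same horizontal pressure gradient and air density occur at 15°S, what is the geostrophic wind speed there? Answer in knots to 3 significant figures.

60.2 knots

With the same pressure gradient and density, V_g ∝ 1/f ∝ 1/sin φ.
V₂ = V₁ · sin φ₁ / sin φ₂ = 17.5 × sin 63° / sin 15°
V₂ = 17.5 × 0.8910/0.2588 = 60.2 knots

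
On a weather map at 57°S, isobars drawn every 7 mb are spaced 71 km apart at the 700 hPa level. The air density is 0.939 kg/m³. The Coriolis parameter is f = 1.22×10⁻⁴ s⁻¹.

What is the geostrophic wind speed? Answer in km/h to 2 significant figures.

Pressure gradient: |∂P/∂n| = 700 Pa / 71000 m = 9.86×10⁻³ Pa/m
Geostrophic balance (pressure-gradient force = Coriolis force):
V_g = (1/(fρ)) |∂P/∂n| = 9.86×10⁻³ / (1.22×10⁻⁴ × 0.939) = 86.1 m/s
Converting: 86.1 m/s × 3.6 = 310 km/h

310 km/h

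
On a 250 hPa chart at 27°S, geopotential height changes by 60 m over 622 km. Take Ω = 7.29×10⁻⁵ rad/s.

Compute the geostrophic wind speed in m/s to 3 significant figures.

14.3 m/s

Coriolis parameter at 27°S:
f = 2Ω sin φ = 2 × 7.29×10⁻⁵ × sin 27° = 6.62×10⁻⁵ s⁻¹
Height gradient: |∂Z/∂n| = 60 m / 622000 m = 9.65×10⁻⁵
On a pressure surface, geostrophic balance gives V_g = (g/f)|∂Z/∂n|:
V_g = 9.81 × 9.65×10⁻⁵ / 6.62×10⁻⁵ = 14.3 m/s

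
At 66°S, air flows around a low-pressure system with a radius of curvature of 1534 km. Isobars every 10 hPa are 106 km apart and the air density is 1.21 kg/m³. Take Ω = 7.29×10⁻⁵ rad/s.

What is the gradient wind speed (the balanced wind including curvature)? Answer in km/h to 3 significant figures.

171 km/h

Coriolis parameter at 66°S:
f = 2Ω sin φ = 2 × 7.29×10⁻⁵ × sin 66° = 1.33×10⁻⁴ s⁻¹
Pressure gradient: |∂P/∂n| = 1000 Pa / 106000 m = 9.43×10⁻³ Pa/m
Geostrophic speed: V_g = |∂P/∂n|/(fρ) = 9.43×10⁻³/(1.33×10⁻⁴ × 1.21) = 58.5 m/s
Around a low, centrifugal force acts outward with Coriolis, so pressure-gradient force balances both:
(1/ρ)|∂P/∂n| = fV + V²/R  →  V² + fR·V − fR·V_g = 0
With fR = 1.33×10⁻⁴ × 1534×10³ m = 204 m/s:
V = [−fR + √((fR)² + 4 fR V_g)]/2 = [−204 + √(204² + 4×204×58.5)]/2 = 47.5 m/s
Subgeostrophic (V < V_g = 58.5 m/s), as expected around a low.
Converting: 47.5 m/s × 3.6 = 171 km/h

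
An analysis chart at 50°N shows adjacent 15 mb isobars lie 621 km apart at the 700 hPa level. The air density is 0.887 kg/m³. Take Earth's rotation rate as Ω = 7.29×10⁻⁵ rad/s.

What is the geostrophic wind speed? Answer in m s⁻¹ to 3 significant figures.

24.4 m s⁻¹

Coriolis parameter at 50°N:
f = 2Ω sin φ = 2 × 7.29×10⁻⁵ × sin 50° = 1.12×10⁻⁴ s⁻¹
Pressure gradient: |∂P/∂n| = 1500 Pa / 621000 m = 2.42×10⁻³ Pa/m
Geostrophic balance (pressure-gradient force = Coriolis force):
V_g = (1/(fρ)) |∂P/∂n| = 2.42×10⁻³ / (1.12×10⁻⁴ × 0.887) = 24.4 m/s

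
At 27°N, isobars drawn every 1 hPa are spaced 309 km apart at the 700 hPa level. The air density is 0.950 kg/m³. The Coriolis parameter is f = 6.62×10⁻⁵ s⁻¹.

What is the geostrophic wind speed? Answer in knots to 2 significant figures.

10 knots

Pressure gradient: |∂P/∂n| = 100 Pa / 309000 m = 3.24×10⁻⁴ Pa/m
Geostrophic balance (pressure-gradient force = Coriolis force):
V_g = (1/(fρ)) |∂P/∂n| = 3.24×10⁻⁴ / (6.62×10⁻⁵ × 0.950) = 5.15 m/s
Converting: 5.15 m/s × 1.944 = 10 knots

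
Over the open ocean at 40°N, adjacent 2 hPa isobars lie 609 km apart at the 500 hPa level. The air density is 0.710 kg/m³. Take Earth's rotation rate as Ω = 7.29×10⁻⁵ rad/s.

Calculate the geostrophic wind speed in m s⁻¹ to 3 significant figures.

Coriolis parameter at 40°N:
f = 2Ω sin φ = 2 × 7.29×10⁻⁵ × sin 40° = 9.37×10⁻⁵ s⁻¹
Pressure gradient: |∂P/∂n| = 200 Pa / 609000 m = 3.28×10⁻⁴ Pa/m
Geostrophic balance (pressure-gradient force = Coriolis force):
V_g = (1/(fρ)) |∂P/∂n| = 3.28×10⁻⁴ / (9.37×10⁻⁵ × 0.710) = 4.94 m/s

4.94 m s⁻¹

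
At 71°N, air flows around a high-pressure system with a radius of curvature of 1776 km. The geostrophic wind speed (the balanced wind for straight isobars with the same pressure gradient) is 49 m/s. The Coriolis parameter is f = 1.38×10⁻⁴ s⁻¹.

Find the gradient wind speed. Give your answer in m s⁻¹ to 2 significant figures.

68 m s⁻¹

Around a high, pressure-gradient force acts outward with centrifugal, so Coriolis balances both:
fV = (1/ρ)|∂P/∂n| + V²/R  →  V² − fR·V + fR·V_g = 0
With fR = 1.38×10⁻⁴ × 1776×10³ m = 245 m/s:
V = [fR − √((fR)² − 4 fR V_g)]/2 = [245 − √(245² − 4×245×49)]/2 = 67.7 m/s
Supergeostrophic (V > V_g = 49 m/s), as expected around a high.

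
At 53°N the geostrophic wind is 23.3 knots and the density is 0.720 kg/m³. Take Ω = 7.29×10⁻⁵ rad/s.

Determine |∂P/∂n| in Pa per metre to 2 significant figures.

Coriolis parameter at 53°N:
f = 2Ω sin φ = 2 × 7.29×10⁻⁵ × sin 53° = 1.16×10⁻⁴ s⁻¹
Wind speed in SI: 23.3 knots = 12.0 m/s
Geostrophic balance rearranged: |∂P/∂n| = f ρ V_g
|∂P/∂n| = 1.16×10⁻⁴ × 0.720 × 12.0 = 1.00×10⁻³ Pa/m

1.0×10⁻³ Pa/m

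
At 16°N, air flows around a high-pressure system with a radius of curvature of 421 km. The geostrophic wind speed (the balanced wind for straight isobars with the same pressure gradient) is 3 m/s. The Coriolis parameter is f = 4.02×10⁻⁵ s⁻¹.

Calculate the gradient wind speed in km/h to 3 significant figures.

14.0 km/h

Around a high, pressure-gradient force acts outward with centrifugal, so Coriolis balances both:
fV = (1/ρ)|∂P/∂n| + V²/R  →  V² − fR·V + fR·V_g = 0
With fR = 4.02×10⁻⁵ × 421×10³ m = 16.9 m/s:
V = [fR − √((fR)² − 4 fR V_g)]/2 = [16.9 − √(16.9² − 4×16.9×3)]/2 = 3.9 m/s
Supergeostrophic (V > V_g = 3 m/s), as expected around a high.
Converting: 3.9 m/s × 3.6 = 14.0 km/h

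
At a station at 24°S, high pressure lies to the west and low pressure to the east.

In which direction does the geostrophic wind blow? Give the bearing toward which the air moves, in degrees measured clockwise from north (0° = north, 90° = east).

The pressure-gradient force points toward the east (bearing 090°).
Geostrophic balance: in the Southern Hemisphere the Coriolis force deflects motion to the left, so the geostrophic wind blows 90° to the left of the pressure-gradient force (low pressure on the right).
Rotating 090° by 90° counterclockwise gives 000° — the wind blows toward the north.

000°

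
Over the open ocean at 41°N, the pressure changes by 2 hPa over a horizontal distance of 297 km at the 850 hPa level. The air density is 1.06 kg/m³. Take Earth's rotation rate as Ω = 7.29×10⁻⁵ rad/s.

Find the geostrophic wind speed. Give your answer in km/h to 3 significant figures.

23.9 km/h

Coriolis parameter at 41°N:
f = 2Ω sin φ = 2 × 7.29×10⁻⁵ × sin 41° = 9.57×10⁻⁵ s⁻¹
Pressure gradient: |∂P/∂n| = 200 Pa / 297000 m = 6.73×10⁻⁴ Pa/m
Geostrophic balance (pressure-gradient force = Coriolis force):
V_g = (1/(fρ)) |∂P/∂n| = 6.73×10⁻⁴ / (9.57×10⁻⁵ × 1.06) = 6.64 m/s
Converting: 6.64 m/s × 3.6 = 23.9 km/h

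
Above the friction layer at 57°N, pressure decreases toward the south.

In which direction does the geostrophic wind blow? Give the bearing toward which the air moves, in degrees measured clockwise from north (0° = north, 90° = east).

The pressure-gradient force points toward the south (bearing 180°).
Geostrophic balance: in the Northern Hemisphere the Coriolis force deflects motion to the right, so the geostrophic wind blows 90° to the right of the pressure-gradient force (low pressure on the left).
Rotating 180° by 90° clockwise gives 270° — the wind blows toward the west.

270°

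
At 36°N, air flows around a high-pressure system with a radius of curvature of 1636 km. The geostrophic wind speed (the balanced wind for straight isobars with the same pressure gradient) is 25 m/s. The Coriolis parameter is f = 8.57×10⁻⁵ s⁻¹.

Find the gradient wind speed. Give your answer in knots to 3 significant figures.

Around a high, pressure-gradient force acts outward with centrifugal, so Coriolis balances both:
fV = (1/ρ)|∂P/∂n| + V²/R  →  V² − fR·V + fR·V_g = 0
With fR = 8.57×10⁻⁵ × 1636×10³ m = 140 m/s:
V = [fR − √((fR)² − 4 fR V_g)]/2 = [140 − √(140² − 4×140×25)]/2 = 32.6 m/s
Supergeostrophic (V > V_g = 25 m/s), as expected around a high.
Converting: 32.6 m/s × 1.944 = 63.3 knots

63.3 knots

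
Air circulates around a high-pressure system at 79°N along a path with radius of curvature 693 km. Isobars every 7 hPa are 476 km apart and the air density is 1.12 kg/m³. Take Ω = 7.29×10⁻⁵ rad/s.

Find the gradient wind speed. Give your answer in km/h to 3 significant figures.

36.8 km/h

Coriolis parameter at 79°N:
f = 2Ω sin φ = 2 × 7.29×10⁻⁵ × sin 79° = 1.43×10⁻⁴ s⁻¹
Pressure gradient: |∂P/∂n| = 700 Pa / 476000 m = 1.47×10⁻³ Pa/m
Geostrophic speed: V_g = |∂P/∂n|/(fρ) = 1.47×10⁻³/(1.43×10⁻⁴ × 1.12) = 9.17 m/s
Around a high, pressure-gradient force acts outward with centrifugal, so Coriolis balances both:
fV = (1/ρ)|∂P/∂n| + V²/R  →  V² − fR·V + fR·V_g = 0
With fR = 1.43×10⁻⁴ × 693×10³ m = 99.2 m/s:
V = [fR − √((fR)² − 4 fR V_g)]/2 = [99.2 − √(99.2² − 4×99.2×9.17)]/2 = 10.2 m/s
Supergeostrophic (V > V_g = 9.17 m/s), as expected around a high.
Converting: 10.2 m/s × 3.6 = 36.8 km/h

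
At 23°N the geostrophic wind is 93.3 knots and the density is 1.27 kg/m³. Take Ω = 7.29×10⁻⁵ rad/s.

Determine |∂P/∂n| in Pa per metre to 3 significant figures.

3.47×10⁻³ Pa/m

Coriolis parameter at 23°N:
f = 2Ω sin φ = 2 × 7.29×10⁻⁵ × sin 23° = 5.70×10⁻⁵ s⁻¹
Wind speed in SI: 93.3 knots = 48.0 m/s
Geostrophic balance rearranged: |∂P/∂n| = f ρ V_g
|∂P/∂n| = 5.70×10⁻⁵ × 1.27 × 48.0 = 3.47×10⁻³ Pa/m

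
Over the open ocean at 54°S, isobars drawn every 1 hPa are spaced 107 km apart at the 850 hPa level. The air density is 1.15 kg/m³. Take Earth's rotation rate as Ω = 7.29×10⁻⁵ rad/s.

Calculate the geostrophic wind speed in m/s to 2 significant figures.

Coriolis parameter at 54°S:
f = 2Ω sin φ = 2 × 7.29×10⁻⁵ × sin 54° = 1.18×10⁻⁴ s⁻¹
Pressure gradient: |∂P/∂n| = 100 Pa / 107000 m = 9.35×10⁻⁴ Pa/m
Geostrophic balance (pressure-gradient force = Coriolis force):
V_g = (1/(fρ)) |∂P/∂n| = 9.35×10⁻⁴ / (1.18×10⁻⁴ × 1.15) = 6.89 m/s

6.9 m/s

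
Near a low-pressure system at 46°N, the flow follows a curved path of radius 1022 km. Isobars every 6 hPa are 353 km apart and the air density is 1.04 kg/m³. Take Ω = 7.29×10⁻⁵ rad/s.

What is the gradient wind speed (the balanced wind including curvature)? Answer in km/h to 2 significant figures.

Coriolis parameter at 46°N:
f = 2Ω sin φ = 2 × 7.29×10⁻⁵ × sin 46° = 1.05×10⁻⁴ s⁻¹
Pressure gradient: |∂P/∂n| = 600 Pa / 353000 m = 1.70×10⁻³ Pa/m
Geostrophic speed: V_g = |∂P/∂n|/(fρ) = 1.70×10⁻³/(1.05×10⁻⁴ × 1.04) = 15.6 m/s
Around a low, centrifugal force acts outward with Coriolis, so pressure-gradient force balances both:
(1/ρ)|∂P/∂n| = fV + V²/R  →  V² + fR·V − fR·V_g = 0
With fR = 1.05×10⁻⁴ × 1022×10³ m = 107 m/s:
V = [−fR + √((fR)² + 4 fR V_g)]/2 = [−107 + √(107² + 4×107×15.6)]/2 = 13.8 m/s
Subgeostrophic (V < V_g = 15.6 m/s), as expected around a low.
Converting: 13.8 m/s × 3.6 = 50 km/h

50 km/h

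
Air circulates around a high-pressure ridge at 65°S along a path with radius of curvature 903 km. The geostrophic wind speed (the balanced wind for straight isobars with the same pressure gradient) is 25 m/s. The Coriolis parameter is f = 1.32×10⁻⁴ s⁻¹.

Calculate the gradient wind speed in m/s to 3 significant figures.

35.7 m/s

Around a high, pressure-gradient force acts outward with centrifugal, so Coriolis balances both:
fV = (1/ρ)|∂P/∂n| + V²/R  →  V² − fR·V + fR·V_g = 0
With fR = 1.32×10⁻⁴ × 903×10³ m = 119 m/s:
V = [fR − √((fR)² − 4 fR V_g)]/2 = [119 − √(119² − 4×119×25)]/2 = 35.7 m/s
Supergeostrophic (V > V_g = 25 m/s), as expected around a high.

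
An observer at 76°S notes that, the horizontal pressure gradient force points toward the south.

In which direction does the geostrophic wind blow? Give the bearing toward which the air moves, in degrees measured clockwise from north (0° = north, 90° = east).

The pressure-gradient force points toward the south (bearing 180°).
Geostrophic balance: in the Southern Hemisphere the Coriolis force deflects motion to the left, so the geostrophic wind blows 90° to the left of the pressure-gradient force (low pressure on the right).
Rotating 180° by 90° counterclockwise gives 090° — the wind blows toward the east.

090°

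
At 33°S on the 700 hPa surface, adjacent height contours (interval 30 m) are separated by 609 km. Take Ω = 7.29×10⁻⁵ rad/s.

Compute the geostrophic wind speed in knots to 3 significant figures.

Coriolis parameter at 33°S:
f = 2Ω sin φ = 2 × 7.29×10⁻⁵ × sin 33° = 7.94×10⁻⁵ s⁻¹
Height gradient: |∂Z/∂n| = 30 m / 609000 m = 4.93×10⁻⁵
On a pressure surface, geostrophic balance gives V_g = (g/f)|∂Z/∂n|:
V_g = 9.81 × 4.93×10⁻⁵ / 7.94×10⁻⁵ = 6.09 m/s
Converting: 6.09 m/s × 1.944 = 11.8 knots

11.8 knots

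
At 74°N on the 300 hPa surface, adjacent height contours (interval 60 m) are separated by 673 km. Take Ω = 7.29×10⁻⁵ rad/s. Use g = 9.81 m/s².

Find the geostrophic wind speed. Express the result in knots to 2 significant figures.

Coriolis parameter at 74°N:
f = 2Ω sin φ = 2 × 7.29×10⁻⁵ × sin 74° = 1.40×10⁻⁴ s⁻¹
Height gradient: |∂Z/∂n| = 60 m / 673000 m = 8.92×10⁻⁵
On a pressure surface, geostrophic balance gives V_g = (g/f)|∂Z/∂n|:
V_g = 9.81 × 8.92×10⁻⁵ / 1.40×10⁻⁴ = 6.24 m/s
Converting: 6.24 m/s × 1.944 = 12 knots

12 knots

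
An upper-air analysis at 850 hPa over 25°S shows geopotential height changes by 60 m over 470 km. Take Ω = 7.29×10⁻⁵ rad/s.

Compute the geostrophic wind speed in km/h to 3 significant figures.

Coriolis parameter at 25°S:
f = 2Ω sin φ = 2 × 7.29×10⁻⁵ × sin 25° = 6.16×10⁻⁵ s⁻¹
Height gradient: |∂Z/∂n| = 60 m / 470000 m = 1.28×10⁻⁴
On a pressure surface, geostrophic balance gives V_g = (g/f)|∂Z/∂n|:
V_g = 9.81 × 1.28×10⁻⁴ / 6.16×10⁻⁵ = 20.3 m/s
Converting: 20.3 m/s × 3.6 = 73.2 km/h

73.2 km/h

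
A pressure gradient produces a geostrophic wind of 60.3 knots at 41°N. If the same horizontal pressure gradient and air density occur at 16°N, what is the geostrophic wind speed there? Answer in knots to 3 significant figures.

With the same pressure gradient and density, V_g ∝ 1/f ∝ 1/sin φ.
V₂ = V₁ · sin φ₁ / sin φ₂ = 60.3 × sin 41° / sin 16°
V₂ = 60.3 × 0.6561/0.2756 = 144 knots

144 knots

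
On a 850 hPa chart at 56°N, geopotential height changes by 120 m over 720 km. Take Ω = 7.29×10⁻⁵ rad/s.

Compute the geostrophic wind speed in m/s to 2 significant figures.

14 m/s

Coriolis parameter at 56°N:
f = 2Ω sin φ = 2 × 7.29×10⁻⁵ × sin 56° = 1.21×10⁻⁴ s⁻¹
Height gradient: |∂Z/∂n| = 120 m / 720000 m = 1.67×10⁻⁴
On a pressure surface, geostrophic balance gives V_g = (g/f)|∂Z/∂n|:
V_g = 9.81 × 1.67×10⁻⁴ / 1.21×10⁻⁴ = 13.5 m/s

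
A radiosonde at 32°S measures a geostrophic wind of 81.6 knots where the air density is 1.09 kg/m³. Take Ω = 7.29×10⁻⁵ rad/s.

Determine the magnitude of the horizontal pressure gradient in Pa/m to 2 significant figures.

3.5×10⁻³ Pa/m

Coriolis parameter at 32°S:
f = 2Ω sin φ = 2 × 7.29×10⁻⁵ × sin 32° = 7.73×10⁻⁵ s⁻¹
Wind speed in SI: 81.6 knots = 42.0 m/s
Geostrophic balance rearranged: |∂P/∂n| = f ρ V_g
|∂P/∂n| = 7.73×10⁻⁵ × 1.09 × 42.0 = 3.54×10⁻³ Pa/m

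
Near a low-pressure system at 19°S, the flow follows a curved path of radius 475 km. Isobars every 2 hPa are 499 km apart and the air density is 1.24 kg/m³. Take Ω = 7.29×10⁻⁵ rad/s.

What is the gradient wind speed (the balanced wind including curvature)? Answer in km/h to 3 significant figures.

Coriolis parameter at 19°S:
f = 2Ω sin φ = 2 × 7.29×10⁻⁵ × sin 19° = 4.75×10⁻⁵ s⁻¹
Pressure gradient: |∂P/∂n| = 200 Pa / 499000 m = 4.01×10⁻⁴ Pa/m
Geostrophic speed: V_g = |∂P/∂n|/(fρ) = 4.01×10⁻⁴/(4.75×10⁻⁵ × 1.24) = 6.81 m/s
Around a low, centrifugal force acts outward with Coriolis, so pressure-gradient force balances both:
(1/ρ)|∂P/∂n| = fV + V²/R  →  V² + fR·V − fR·V_g = 0
With fR = 4.75×10⁻⁵ × 475×10³ m = 22.5 m/s:
V = [−fR + √((fR)² + 4 fR V_g)]/2 = [−22.5 + √(22.5² + 4×22.5×6.81)]/2 = 5.48 m/s
Subgeostrophic (V < V_g = 6.81 m/s), as expected around a low.
Converting: 5.48 m/s × 3.6 = 19.7 km/h

19.7 km/h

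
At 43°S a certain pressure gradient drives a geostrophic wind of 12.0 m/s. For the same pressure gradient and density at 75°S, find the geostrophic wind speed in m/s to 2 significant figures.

With the same pressure gradient and density, V_g ∝ 1/f ∝ 1/sin φ.
V₂ = V₁ · sin φ₁ / sin φ₂ = 12.0 × sin 43° / sin 75°
V₂ = 12.0 × 0.6820/0.9659 = 8.5 m/s

8.5 m/s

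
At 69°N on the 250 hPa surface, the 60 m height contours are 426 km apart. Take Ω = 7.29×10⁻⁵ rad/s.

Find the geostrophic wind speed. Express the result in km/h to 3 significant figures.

36.5 km/h

Coriolis parameter at 69°N:
f = 2Ω sin φ = 2 × 7.29×10⁻⁵ × sin 69° = 1.36×10⁻⁴ s⁻¹
Height gradient: |∂Z/∂n| = 60 m / 426000 m = 1.41×10⁻⁴
On a pressure surface, geostrophic balance gives V_g = (g/f)|∂Z/∂n|:
V_g = 9.81 × 1.41×10⁻⁴ / 1.36×10⁻⁴ = 10.2 m/s
Converting: 10.2 m/s × 3.6 = 36.5 km/h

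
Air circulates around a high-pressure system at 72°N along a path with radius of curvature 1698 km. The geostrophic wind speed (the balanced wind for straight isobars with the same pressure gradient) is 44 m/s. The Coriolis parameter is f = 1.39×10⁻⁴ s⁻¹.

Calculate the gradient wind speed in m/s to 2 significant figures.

58 m/s

Around a high, pressure-gradient force acts outward with centrifugal, so Coriolis balances both:
fV = (1/ρ)|∂P/∂n| + V²/R  →  V² − fR·V + fR·V_g = 0
With fR = 1.39×10⁻⁴ × 1698×10³ m = 236 m/s:
V = [fR − √((fR)² − 4 fR V_g)]/2 = [236 − √(236² − 4×236×44)]/2 = 58.5 m/s
Supergeostrophic (V > V_g = 44 m/s), as expected around a high.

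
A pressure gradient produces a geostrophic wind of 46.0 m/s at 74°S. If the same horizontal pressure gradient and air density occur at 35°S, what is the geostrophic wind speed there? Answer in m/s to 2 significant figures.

77 m/s

With the same pressure gradient and density, V_g ∝ 1/f ∝ 1/sin φ.
V₂ = V₁ · sin φ₁ / sin φ₂ = 46.0 × sin 74° / sin 35°
V₂ = 46.0 × 0.9613/0.5736 = 77 m/s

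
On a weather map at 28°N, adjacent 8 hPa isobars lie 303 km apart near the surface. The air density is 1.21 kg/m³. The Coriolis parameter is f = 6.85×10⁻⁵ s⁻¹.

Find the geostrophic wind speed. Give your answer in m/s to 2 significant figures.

32 m/s

Pressure gradient: |∂P/∂n| = 800 Pa / 303000 m = 2.64×10⁻³ Pa/m
Geostrophic balance (pressure-gradient force = Coriolis force):
V_g = (1/(fρ)) |∂P/∂n| = 2.64×10⁻³ / (6.85×10⁻⁵ × 1.21) = 31.9 m/s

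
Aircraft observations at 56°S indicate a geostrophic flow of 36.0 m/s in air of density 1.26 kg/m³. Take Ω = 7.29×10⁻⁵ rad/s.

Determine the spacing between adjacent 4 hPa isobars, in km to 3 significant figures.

73.0 km

Coriolis parameter at 56°S:
f = 2Ω sin φ = 2 × 7.29×10⁻⁵ × sin 56° = 1.21×10⁻⁴ s⁻¹
Geostrophic balance rearranged: |∂P/∂n| = f ρ V_g
|∂P/∂n| = 1.21×10⁻⁴ × 1.26 × 36.0 = 5.48×10⁻³ Pa/m
Isobar spacing: Δn = ΔP/|∂P/∂n| = 400 Pa / 5.48×10⁻³ Pa/m = 72955 m ≈ 73.0 km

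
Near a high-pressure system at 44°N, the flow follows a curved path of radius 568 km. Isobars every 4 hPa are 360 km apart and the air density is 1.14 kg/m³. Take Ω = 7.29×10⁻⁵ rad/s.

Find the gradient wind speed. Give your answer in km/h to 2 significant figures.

Coriolis parameter at 44°N:
f = 2Ω sin φ = 2 × 7.29×10⁻⁵ × sin 44° = 1.01×10⁻⁴ s⁻¹
Pressure gradient: |∂P/∂n| = 400 Pa / 360000 m = 1.11×10⁻³ Pa/m
Geostrophic speed: V_g = |∂P/∂n|/(fρ) = 1.11×10⁻³/(1.01×10⁻⁴ × 1.14) = 9.62 m/s
Around a high, pressure-gradient force acts outward with centrifugal, so Coriolis balances both:
fV = (1/ρ)|∂P/∂n| + V²/R  →  V² − fR·V + fR·V_g = 0
With fR = 1.01×10⁻⁴ × 568×10³ m = 57.5 m/s:
V = [fR − √((fR)² − 4 fR V_g)]/2 = [57.5 − √(57.5² − 4×57.5×9.62)]/2 = 12.2 m/s
Supergeostrophic (V > V_g = 9.62 m/s), as expected around a high.
Converting: 12.2 m/s × 3.6 = 44 km/h

44 km/h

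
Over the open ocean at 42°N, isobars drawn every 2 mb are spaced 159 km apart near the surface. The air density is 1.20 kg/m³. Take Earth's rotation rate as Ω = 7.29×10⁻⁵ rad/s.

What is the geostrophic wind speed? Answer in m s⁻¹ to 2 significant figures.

Coriolis parameter at 42°N:
f = 2Ω sin φ = 2 × 7.29×10⁻⁵ × sin 42° = 9.76×10⁻⁵ s⁻¹
Pressure gradient: |∂P/∂n| = 200 Pa / 159000 m = 1.26×10⁻³ Pa/m
Geostrophic balance (pressure-gradient force = Coriolis force):
V_g = (1/(fρ)) |∂P/∂n| = 1.26×10⁻³ / (9.76×10⁻⁵ × 1.20) = 10.7 m/s

11 m s⁻¹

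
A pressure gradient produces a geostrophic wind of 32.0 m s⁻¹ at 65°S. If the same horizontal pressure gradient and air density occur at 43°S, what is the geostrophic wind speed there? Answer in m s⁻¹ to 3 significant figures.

With the same pressure gradient and density, V_g ∝ 1/f ∝ 1/sin φ.
V₂ = V₁ · sin φ₁ / sin φ₂ = 32.0 × sin 65° / sin 43°
V₂ = 32.0 × 0.9063/0.6820 = 42.5 m s⁻¹

42.5 m s⁻¹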